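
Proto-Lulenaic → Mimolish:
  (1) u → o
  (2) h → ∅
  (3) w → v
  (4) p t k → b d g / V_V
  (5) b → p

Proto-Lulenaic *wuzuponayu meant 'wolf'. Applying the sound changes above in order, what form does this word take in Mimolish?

Mimolish: *wuzuponayu > wozoponayo > vozoponayo > vozobonayo > vozoponayo  (by vowel merger, unconditioned shift, intervocalic voicing, unconditioned shift)

vozoponayo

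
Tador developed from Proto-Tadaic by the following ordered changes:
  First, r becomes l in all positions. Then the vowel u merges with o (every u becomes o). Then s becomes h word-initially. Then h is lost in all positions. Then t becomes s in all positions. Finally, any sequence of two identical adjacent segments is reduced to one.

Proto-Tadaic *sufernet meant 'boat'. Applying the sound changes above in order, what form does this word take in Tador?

Tador: *sufernet > sufelnet > sofelnet > hofelnet > ofelnet > ofelnes  (by unconditioned shift, vowel merger, debuccalisation, h-loss, unconditioned shift)

ofelnes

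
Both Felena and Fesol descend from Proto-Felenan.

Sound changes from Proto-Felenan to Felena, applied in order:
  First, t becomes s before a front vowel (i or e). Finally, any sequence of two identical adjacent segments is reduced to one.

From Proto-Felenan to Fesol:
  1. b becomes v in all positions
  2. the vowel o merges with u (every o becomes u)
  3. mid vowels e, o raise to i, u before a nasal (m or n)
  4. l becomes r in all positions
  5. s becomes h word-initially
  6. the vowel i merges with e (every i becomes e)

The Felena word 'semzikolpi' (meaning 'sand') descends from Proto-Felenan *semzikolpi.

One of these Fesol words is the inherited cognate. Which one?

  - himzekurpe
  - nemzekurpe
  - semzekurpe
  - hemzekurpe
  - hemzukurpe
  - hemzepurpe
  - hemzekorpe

hemzekurpe

Fesol: *semzikolpi > semzikulpi > simzikulpi > simzikurpi > himzikurpi > hemzekurpe  (by vowel merger, pre-nasal raising, unconditioned shift, debuccalisation, vowel merger)
Among the options, 'hemzekurpe' alone shows every Fesol change applied in order.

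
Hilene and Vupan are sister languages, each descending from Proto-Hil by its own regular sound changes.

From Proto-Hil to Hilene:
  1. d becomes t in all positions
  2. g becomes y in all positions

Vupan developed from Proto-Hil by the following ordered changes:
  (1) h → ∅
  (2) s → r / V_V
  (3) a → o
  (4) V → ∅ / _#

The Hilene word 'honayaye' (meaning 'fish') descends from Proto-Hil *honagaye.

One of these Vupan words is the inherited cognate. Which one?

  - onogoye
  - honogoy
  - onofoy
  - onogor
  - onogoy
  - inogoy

onogoy

Vupan: *honagaye > onagaye > onogoye > onogoy  (by h-loss, vowel merger, apocope)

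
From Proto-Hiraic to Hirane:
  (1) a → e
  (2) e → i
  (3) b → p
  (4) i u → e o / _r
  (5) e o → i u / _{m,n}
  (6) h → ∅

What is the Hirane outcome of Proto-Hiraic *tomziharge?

Hirane: start from *tomziharge.
  rule 1 (vowel merger): tomziharge → tomziherge
  rule 2 (vowel merger): tomziherge → tomzihirgi
  rule 3: no change — tomzihirgi
  rule 4 (pre-rhotic lowering): tomzihirgi → tomzihergi
  rule 5 (pre-nasal raising): tomzihergi → tumzihergi
  rule 6 (h-loss): tumzihergi → tumziergi
  ⇒ Hirane tumziergi

tumziergi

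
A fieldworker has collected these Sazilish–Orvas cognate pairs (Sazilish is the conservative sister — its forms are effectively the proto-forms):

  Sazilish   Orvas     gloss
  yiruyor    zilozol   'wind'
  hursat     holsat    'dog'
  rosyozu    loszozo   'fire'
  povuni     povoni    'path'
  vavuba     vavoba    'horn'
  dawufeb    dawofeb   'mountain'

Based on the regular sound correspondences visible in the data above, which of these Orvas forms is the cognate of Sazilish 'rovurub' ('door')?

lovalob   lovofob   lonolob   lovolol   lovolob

lovolob

rosyozu ~ loszozo — Sazilish r corresponds to Orvas l word-initially before a back vowel.
hursat ~ holsat — Sazilish u corresponds to Orvas o after a consonant, before r.
yiruyor ~ zilozol — Sazilish r corresponds to Orvas l between vowels (before a back vowel).
vavuba ~ vavoba — Sazilish u corresponds to Orvas o after a consonant, before a labial obstruent.
Applying these to Sazilish 'rovurub':
  rovurub → lovurub   (r→l word-initially before a back vowel)
  lovurub → lovorub   (u→o after a consonant, before r)
  lovorub → lovolub   (r→l between vowels (before a back vowel))
  lovolub → lovolob   (u→o after a consonant, before a labial obstruent)
So the Orvas cognate is 'lovolob'.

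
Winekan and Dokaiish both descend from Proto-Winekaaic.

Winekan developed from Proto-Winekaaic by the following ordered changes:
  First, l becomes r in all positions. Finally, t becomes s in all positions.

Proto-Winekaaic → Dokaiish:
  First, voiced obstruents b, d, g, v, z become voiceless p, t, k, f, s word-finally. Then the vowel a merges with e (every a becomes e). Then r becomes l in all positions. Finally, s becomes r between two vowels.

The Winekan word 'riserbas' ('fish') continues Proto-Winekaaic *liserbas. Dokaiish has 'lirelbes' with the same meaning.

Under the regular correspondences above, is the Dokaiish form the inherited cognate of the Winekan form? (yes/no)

Derive the expected Dokaiish reflex of *liserbas:
Dokaiish: *liserbas > liserbes > liselbes > lirelbes  (by vowel merger, unconditioned shift, rhotacism)
Dokaiish 'lirelbes' matches the regular reflex exactly, so the pair is cognate.

yes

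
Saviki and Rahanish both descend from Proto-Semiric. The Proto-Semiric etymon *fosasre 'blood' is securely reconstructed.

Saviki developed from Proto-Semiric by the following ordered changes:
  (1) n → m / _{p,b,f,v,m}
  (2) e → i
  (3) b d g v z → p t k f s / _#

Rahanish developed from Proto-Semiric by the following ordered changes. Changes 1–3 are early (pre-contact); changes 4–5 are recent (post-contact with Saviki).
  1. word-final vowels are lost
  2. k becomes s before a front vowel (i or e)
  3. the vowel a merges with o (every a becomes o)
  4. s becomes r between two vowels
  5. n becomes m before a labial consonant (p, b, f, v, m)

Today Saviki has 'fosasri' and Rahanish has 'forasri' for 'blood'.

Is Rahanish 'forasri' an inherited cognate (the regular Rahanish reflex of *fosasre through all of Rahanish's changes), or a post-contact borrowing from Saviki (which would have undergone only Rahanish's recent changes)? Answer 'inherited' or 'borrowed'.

borrowed

If inherited, *fosasre would pass through all of Rahanish's changes:
Rahanish: *fosasre > fosasr > fososr > forosr  (by apocope, vowel merger, rhotacism)
If borrowed from Saviki 'fosasri' after the early changes, it would undergo only the recent ones:
  rule 4 (rhotacism): fosasri → forasri
  rule 5 (nasal place assimilation): no change (forasri)
  ⇒ as a loan: forasri
Rahanish 'forasri' matches the loan outcome 'forasri', not the inherited 'forosr' — it skipped the early Rahanish changes, so it was borrowed from Saviki.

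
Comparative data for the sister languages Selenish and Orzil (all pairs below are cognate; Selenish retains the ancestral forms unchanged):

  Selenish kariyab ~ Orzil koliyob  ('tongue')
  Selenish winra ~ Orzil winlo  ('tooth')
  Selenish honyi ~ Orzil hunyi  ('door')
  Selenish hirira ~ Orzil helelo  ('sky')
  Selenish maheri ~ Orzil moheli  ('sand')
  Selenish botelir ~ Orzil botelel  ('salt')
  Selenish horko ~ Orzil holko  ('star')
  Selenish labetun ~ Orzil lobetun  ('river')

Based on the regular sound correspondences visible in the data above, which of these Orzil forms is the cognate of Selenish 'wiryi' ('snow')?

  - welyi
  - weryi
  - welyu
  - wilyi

hirira ~ helelo, botelir ~ botelel — Selenish i corresponds to Orzil e after a consonant, before r.
horko ~ holko — Selenish r corresponds to Orzil l after a vowel, before a consonant other than r, m, n, p, b, f, v.
Applying these to Selenish 'wiryi':
  wiryi → weryi   (i→e after a consonant, before r)
  weryi → welyi   (r→l after a vowel, before a consonant other than r, m, n, p, b, f, v)
So the Orzil cognate is 'welyi'.

welyi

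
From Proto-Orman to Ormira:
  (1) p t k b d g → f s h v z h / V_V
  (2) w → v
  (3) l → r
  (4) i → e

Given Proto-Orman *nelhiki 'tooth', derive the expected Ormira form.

nerhehe

Ormira: *nelhiki
  nelhiki → nelhihi   [intervocalic lenition]
  nelhihi (rule 2 does not apply)
  nelhihi → nerhihi   [unconditioned shift]
  nerhihi → nerhehe   [vowel merger]
  giving Ormira nerhehe.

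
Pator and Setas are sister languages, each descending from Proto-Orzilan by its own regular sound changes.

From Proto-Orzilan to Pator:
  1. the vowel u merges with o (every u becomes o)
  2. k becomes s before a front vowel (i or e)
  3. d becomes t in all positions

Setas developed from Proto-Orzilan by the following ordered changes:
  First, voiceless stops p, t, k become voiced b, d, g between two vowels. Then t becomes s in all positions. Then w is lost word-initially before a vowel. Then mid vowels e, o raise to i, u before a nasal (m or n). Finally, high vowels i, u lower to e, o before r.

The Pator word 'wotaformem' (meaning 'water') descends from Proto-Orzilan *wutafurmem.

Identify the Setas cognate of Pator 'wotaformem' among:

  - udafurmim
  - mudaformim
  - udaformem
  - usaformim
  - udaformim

Setas: *wutafurmem
  wutafurmem → wudafurmem   [intervocalic voicing]
  wudafurmem (rule 2 does not apply)
  wudafurmem → udafurmem   [glide loss]
  udafurmem → udafurmim   [pre-nasal raising]
  udafurmim → udaformim   [pre-rhotic lowering]
  giving Setas udaformim.
Only 'udaformim' matches the regular Setas development of *wutafurmem.

udaformim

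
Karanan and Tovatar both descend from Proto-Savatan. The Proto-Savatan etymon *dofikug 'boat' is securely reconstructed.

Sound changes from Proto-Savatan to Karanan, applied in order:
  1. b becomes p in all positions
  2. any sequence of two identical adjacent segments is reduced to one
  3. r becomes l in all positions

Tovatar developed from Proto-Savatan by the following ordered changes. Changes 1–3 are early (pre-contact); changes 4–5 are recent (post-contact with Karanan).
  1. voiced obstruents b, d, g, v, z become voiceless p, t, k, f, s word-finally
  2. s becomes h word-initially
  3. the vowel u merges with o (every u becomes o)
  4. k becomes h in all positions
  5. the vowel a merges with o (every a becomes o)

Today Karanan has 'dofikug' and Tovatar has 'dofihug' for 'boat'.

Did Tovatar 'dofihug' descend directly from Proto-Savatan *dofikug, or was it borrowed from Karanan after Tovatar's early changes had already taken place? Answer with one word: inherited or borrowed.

borrowed

If inherited, *dofikug would pass through all of Tovatar's changes:
Tovatar: start from *dofikug.
  rule 1 (final devoicing): dofikug → dofikuk
  rule 2: no change — dofikuk
  rule 3 (vowel merger): dofikuk → dofikok
  rule 4 (unconditioned shift): dofikok → dofihoh
  rule 5: no change — dofihoh
  ⇒ Tovatar dofihoh
If borrowed from Karanan 'dofikug' after the early changes, it would undergo only the recent ones:
  rule 4 (unconditioned shift): dofikug → dofihug
  rule 5 (vowel merger): no change (dofihug)
  ⇒ as a loan: dofihug
Tovatar 'dofihug' matches the loan outcome 'dofihug', not the inherited 'dofihoh' — it skipped the early Tovatar changes, so it was borrowed from Karanan.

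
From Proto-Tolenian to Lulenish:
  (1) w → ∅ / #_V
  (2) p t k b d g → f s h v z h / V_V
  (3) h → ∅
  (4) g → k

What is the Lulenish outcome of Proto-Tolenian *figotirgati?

Lulenish: *figotirgati > fihosirgasi > fiosirgasi > fiosirkasi  (by intervocalic lenition, h-loss, unconditioned shift)

fiosirkasi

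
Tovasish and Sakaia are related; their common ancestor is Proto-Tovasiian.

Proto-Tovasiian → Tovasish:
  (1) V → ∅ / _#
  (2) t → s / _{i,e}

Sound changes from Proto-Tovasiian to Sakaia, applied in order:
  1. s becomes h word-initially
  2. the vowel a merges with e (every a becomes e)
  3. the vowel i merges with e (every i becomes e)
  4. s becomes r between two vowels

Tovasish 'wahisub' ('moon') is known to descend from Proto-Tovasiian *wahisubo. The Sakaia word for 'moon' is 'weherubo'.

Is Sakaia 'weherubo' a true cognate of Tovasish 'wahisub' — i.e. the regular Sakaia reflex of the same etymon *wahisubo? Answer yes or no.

yes

Derive the expected Sakaia reflex of *wahisubo:
Sakaia: *wahisubo
  wahisubo (rule 1 does not apply)
  wahisubo → wehisubo   [vowel merger]
  wehisubo → wehesubo   [vowel merger]
  wehesubo → weherubo   [rhotacism]
  giving Sakaia weherubo.
Sakaia 'weherubo' matches the regular reflex exactly, so the pair is cognate.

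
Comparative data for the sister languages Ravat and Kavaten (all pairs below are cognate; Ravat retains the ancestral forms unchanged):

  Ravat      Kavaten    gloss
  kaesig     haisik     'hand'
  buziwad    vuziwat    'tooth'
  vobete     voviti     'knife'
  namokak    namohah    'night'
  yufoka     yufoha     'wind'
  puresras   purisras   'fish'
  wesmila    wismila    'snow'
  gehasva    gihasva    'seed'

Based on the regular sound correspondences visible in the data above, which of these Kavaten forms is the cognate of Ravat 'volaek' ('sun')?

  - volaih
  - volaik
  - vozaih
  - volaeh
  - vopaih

volaih

kaesig ~ haisik — Ravat e corresponds to Kavaten i after a vowel, before a consonant other than r, m, n, p, b, f, v.
namokak ~ namohah — Ravat k corresponds to Kavaten h word-finally.
Applying these to Ravat 'volaek':
  volaek → volaik   (e→i after a vowel, before a consonant other than r, m, n, p, b, f, v)
  volaik → volaih   (k→h word-finally)
So the Kavaten cognate is 'volaih'.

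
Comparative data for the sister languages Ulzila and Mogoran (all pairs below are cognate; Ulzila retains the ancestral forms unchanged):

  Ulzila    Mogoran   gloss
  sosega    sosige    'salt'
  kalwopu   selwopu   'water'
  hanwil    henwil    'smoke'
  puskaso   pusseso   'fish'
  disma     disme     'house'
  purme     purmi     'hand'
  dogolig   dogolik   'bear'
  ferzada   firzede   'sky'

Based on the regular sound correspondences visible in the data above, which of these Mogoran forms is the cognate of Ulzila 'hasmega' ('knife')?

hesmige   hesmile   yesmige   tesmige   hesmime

kalwopu ~ selwopu, puskaso ~ pusseso — Ulzila a corresponds to Mogoran e after a consonant, before a consonant other than r, m, n, p, b, f, v.
sosega ~ sosige — Ulzila e corresponds to Mogoran i after a consonant, before a consonant other than r, m, n, p, b, f, v.
sosega ~ sosige, disma ~ disme — Ulzila a corresponds to Mogoran e word-finally.
Applying these to Ulzila 'hasmega':
  hasmega → hesmega   (a→e after a consonant, before a consonant other than r, m, n, p, b, f, v)
  hesmega → hesmiga   (e→i after a consonant, before a consonant other than r, m, n, p, b, f, v)
  hesmiga → hesmige   (a→e word-finally)
So the Mogoran cognate is 'hesmige'.

hesmige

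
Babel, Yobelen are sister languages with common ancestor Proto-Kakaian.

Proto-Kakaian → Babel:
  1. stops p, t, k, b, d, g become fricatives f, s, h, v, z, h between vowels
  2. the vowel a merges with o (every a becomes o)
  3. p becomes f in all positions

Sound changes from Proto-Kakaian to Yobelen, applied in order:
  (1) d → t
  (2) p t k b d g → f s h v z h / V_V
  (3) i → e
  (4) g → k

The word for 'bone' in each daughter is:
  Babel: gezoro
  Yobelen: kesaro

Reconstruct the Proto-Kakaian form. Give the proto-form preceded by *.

Position 3: Babel has z, Yobelen has s. Taking the neighbouring segments as reconstructed: Babel z could go back to *d or *z; Yobelen s could go back to *t or *d or *s — the one source consistent with every daughter is *d.
Position 4: Babel has o, Yobelen has a. Yobelen preserves a here (none of its changes turn any other segment into a), so the proto-segment is *a.
Position 1: Babel has g, Yobelen has k. Babel preserves g here (none of its changes turn any other segment into g), so the proto-segment is *g.
Verify the candidate proto-form against each daughter:
Babel: start from *gedaro.
  rule 1 (intervocalic lenition): gedaro → gezaro
  rule 2 (vowel merger): gezaro → gezoro
  rule 3: no change — gezoro
  ⇒ Babel gezoro
Yobelen: start from *gedaro.
  rule 1 (unconditioned shift): gedaro → getaro
  rule 2 (intervocalic lenition): getaro → gesaro
  rule 3: no change — gesaro
  rule 4 (unconditioned shift): gesaro → kesaro
  ⇒ Yobelen kesaro
*gedaro is the unique common source.

*gedaro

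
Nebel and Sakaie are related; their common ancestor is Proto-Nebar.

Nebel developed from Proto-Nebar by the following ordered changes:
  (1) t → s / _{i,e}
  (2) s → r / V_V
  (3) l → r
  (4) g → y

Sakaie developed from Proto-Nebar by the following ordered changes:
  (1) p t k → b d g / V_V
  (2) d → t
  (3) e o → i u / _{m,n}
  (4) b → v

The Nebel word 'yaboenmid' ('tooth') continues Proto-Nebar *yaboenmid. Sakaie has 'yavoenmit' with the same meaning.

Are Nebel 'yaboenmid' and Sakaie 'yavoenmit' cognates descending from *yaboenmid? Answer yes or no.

no

Derive the expected Sakaie reflex of *yaboenmid:
Sakaie: start from *yaboenmid.
  rule 1: no change — yaboenmid
  rule 2 (unconditioned shift): yaboenmid → yaboenmit
  rule 3 (pre-nasal raising): yaboenmit → yaboinmit
  rule 4 (unconditioned shift): yaboinmit → yavoinmit
  ⇒ Sakaie yavoinmit
The regular Sakaie reflex would be 'yavoinmit', but the attested form is 'yavoenmit'. The correspondence is irregular, so they are not cognates (the Sakaie form has a different source).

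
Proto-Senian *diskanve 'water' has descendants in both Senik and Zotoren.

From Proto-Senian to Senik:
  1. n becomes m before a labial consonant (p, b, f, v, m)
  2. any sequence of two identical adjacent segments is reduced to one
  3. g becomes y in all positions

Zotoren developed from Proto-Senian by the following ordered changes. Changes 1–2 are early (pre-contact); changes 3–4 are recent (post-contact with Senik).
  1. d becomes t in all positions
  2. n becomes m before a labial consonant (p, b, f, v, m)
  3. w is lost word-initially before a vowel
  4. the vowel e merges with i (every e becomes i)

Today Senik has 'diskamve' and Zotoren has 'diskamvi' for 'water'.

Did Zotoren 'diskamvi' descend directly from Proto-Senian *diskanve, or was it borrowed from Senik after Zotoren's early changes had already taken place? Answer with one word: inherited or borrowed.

borrowed

If inherited, *diskanve would pass through all of Zotoren's changes:
Zotoren: start from *diskanve.
  rule 1 (unconditioned shift): diskanve → tiskanve
  rule 2 (nasal place assimilation): tiskanve → tiskamve
  rule 3: no change — tiskamve
  rule 4 (vowel merger): tiskamve → tiskamvi
  ⇒ Zotoren tiskamvi
If borrowed from Senik 'diskamve' after the early changes, it would undergo only the recent ones:
  rule 3 (glide loss): no change (diskamve)
  rule 4 (vowel merger): diskamve → diskamvi
  ⇒ as a loan: diskamvi
Zotoren 'diskamvi' matches the loan outcome 'diskamvi', not the inherited 'tiskamvi' — it skipped the early Zotoren changes, so it was borrowed from Senik.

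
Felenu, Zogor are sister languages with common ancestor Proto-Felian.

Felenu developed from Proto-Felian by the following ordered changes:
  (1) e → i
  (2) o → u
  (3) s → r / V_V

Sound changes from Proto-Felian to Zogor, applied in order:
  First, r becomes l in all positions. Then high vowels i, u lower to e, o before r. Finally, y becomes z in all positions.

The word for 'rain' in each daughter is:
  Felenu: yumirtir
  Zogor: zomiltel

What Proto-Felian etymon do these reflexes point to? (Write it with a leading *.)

Position 5: Felenu has r, Zogor has l. Taking the neighbouring segments as reconstructed: Felenu r can only go back to *r; Zogor l could go back to *l or *r — the one source consistent with every daughter is *r.
Position 8: Felenu has r, Zogor has l. Taking the neighbouring segments as reconstructed: Felenu r can only go back to *r; Zogor l could go back to *l or *r — the one source consistent with every daughter is *r.
This points to *yomirter. Verify forward in each daughter:
Felenu: *yomirter
  yomirter → yomirtir   [vowel merger]
  yomirtir → yumirtir   [vowel merger]
  yumirtir (rule 3 does not apply)
  giving Felenu yumirtir.
Zogor: start from *yomirter.
  rule 1 (unconditioned shift): yomirter → yomiltel
  rule 2: no change — yomiltel
  rule 3 (unconditioned shift): yomiltel → zomiltel
  ⇒ Zogor zomiltel
No other proto-form is consistent with every reflex, so the reconstruction is *yomirter.

*yomirter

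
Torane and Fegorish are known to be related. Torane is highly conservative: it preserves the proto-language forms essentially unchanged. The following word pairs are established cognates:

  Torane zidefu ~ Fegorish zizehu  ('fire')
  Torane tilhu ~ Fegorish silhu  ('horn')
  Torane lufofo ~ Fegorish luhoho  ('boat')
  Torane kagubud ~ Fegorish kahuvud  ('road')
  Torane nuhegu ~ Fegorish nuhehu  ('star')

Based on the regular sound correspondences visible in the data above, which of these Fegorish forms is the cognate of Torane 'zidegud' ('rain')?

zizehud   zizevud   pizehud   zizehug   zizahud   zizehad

zidefu ~ zizehu — Torane d corresponds to Fegorish z between vowels (before a front vowel).
kagubud ~ kahuvud, nuhegu ~ nuhehu — Torane g corresponds to Fegorish h between vowels (before a back vowel).
Applying these to Torane 'zidegud':
  zidegud → zizegud   (d→z between vowels (before a front vowel))
  zizegud → zizehud   (g→h between vowels (before a back vowel))
So the Fegorish cognate is 'zizehud'.

zizehud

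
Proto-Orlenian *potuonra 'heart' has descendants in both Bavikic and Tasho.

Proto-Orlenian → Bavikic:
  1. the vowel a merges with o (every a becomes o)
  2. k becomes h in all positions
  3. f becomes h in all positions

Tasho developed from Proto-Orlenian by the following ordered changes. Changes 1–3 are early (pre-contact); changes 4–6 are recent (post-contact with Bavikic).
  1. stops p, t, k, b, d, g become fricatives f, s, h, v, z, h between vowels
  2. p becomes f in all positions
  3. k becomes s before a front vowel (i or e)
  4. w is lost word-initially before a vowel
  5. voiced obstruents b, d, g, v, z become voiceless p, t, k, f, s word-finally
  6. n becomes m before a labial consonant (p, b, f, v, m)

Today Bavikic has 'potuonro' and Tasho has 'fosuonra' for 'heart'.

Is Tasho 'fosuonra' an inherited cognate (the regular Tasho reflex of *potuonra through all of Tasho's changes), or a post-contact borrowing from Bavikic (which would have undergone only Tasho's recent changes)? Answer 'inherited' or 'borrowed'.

If inherited, *potuonra would pass through all of Tasho's changes:
Tasho: start from *potuonra.
  rule 1 (intervocalic lenition): potuonra → posuonra
  rule 2 (unconditioned shift): posuonra → fosuonra
  rule 3: no change — fosuonra
  rule 4: no change — fosuonra
  rule 5: no change — fosuonra
  rule 6: no change — fosuonra
  ⇒ Tasho fosuonra
If borrowed from Bavikic 'potuonro' after the early changes, it would undergo only the recent ones:
  rule 4 (glide loss): no change (potuonro)
  rule 5 (final devoicing): no change (potuonro)
  rule 6 (nasal place assimilation): no change (potuonro)
  ⇒ as a loan: potuonro
Tasho 'fosuonra' matches the inherited outcome exactly, so it is an inherited cognate, not a loan.

inherited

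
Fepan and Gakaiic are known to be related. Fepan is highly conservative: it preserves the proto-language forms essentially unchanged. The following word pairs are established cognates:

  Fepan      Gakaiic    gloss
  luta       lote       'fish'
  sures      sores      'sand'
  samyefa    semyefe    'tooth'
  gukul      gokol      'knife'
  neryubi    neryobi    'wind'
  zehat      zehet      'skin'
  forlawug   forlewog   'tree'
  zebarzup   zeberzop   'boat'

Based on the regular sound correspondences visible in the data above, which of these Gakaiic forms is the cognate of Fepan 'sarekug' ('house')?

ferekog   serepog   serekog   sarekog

zebarzup ~ zeberzop — Fepan a corresponds to Gakaiic e after a consonant, before r.
luta ~ lote, gukul ~ gokol — Fepan u corresponds to Gakaiic o after a consonant, before a consonant other than r, m, n, p, b, f, v.
Applying these to Fepan 'sarekug':
  sarekug → serekug   (a→e after a consonant, before r)
  serekug → serekog   (u→o after a consonant, before a consonant other than r, m, n, p, b, f, v)
So the Gakaiic cognate is 'serekog'.

serekog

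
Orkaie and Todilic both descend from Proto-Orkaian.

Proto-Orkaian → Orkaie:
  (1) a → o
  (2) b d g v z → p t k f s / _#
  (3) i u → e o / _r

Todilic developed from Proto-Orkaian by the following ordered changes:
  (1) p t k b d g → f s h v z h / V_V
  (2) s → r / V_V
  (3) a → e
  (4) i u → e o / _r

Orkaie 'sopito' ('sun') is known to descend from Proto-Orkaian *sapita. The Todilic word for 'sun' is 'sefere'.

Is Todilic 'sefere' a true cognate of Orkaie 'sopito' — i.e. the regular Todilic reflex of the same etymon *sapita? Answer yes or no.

Derive the expected Todilic reflex of *sapita:
Todilic: start from *sapita.
  rule 1 (intervocalic lenition): sapita → safisa
  rule 2 (rhotacism): safisa → safira
  rule 3 (vowel merger): safira → sefire
  rule 4 (pre-rhotic lowering): sefire → sefere
  ⇒ Todilic sefere
Todilic 'sefere' matches the regular reflex exactly, so the pair is cognate.

yes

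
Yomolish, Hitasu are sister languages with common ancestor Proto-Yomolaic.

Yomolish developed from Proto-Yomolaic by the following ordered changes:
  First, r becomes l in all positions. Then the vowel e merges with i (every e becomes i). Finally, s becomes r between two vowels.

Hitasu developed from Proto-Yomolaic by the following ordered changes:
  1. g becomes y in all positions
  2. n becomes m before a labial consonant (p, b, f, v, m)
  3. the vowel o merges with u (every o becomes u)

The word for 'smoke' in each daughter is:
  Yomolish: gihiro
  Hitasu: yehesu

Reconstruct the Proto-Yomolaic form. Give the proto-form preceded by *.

*geheso

Position 4: Yomolish has i, Hitasu has e. Hitasu preserves e here (none of its changes turn any other segment into e), so the proto-segment is *e.
Position 6: Yomolish has o, Hitasu has u. Yomolish preserves o here (none of its changes turn any other segment into o), so the proto-segment is *o.
Verify the candidate proto-form against each daughter:
Yomolish: *geheso
  geheso (rule 1 does not apply)
  geheso → gihiso   [vowel merger]
  gihiso → gihiro   [rhotacism]
  giving Yomolish gihiro.
Hitasu: *geheso > yeheso > yehesu  (by unconditioned shift, vowel merger)
Only *geheso yields all of Yomolish gihiro, Hitasu yehesu.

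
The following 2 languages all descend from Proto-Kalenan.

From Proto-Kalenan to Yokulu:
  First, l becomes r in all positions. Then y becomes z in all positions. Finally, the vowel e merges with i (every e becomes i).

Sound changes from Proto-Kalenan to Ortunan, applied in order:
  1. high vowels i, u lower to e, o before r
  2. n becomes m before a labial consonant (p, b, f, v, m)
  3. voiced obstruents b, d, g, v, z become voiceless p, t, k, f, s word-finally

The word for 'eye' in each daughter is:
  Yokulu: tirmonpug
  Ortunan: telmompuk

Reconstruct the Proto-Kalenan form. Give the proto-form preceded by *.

Position 9: Yokulu has g, Ortunan has k. Yokulu preserves g here (none of its changes turn any other segment into g), so the proto-segment is *g.
Position 6: Yokulu has n, Ortunan has m. Yokulu preserves n here (none of its changes turn any other segment into n), so the proto-segment is *n.
Verify the candidate proto-form against each daughter:
Yokulu: *telmonpug
  telmonpug → termonpug   [unconditioned shift]
  termonpug (rule 2 does not apply)
  termonpug → tirmonpug   [vowel merger]
  giving Yokulu tirmonpug.
Ortunan: start from *telmonpug.
  rule 1: no change — telmonpug
  rule 2 (nasal place assimilation): telmonpug → telmompug
  rule 3 (final devoicing): telmompug → telmompuk
  ⇒ Ortunan telmompuk
*telmonpug is the unique common source.

*telmonpug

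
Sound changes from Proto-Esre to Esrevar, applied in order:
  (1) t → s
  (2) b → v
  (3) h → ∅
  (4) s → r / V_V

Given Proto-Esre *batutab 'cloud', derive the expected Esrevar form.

Esrevar: start from *batutab.
  rule 1 (unconditioned shift): batutab → basusab
  rule 2 (unconditioned shift): basusab → vasusav
  rule 3: no change — vasusav
  rule 4 (rhotacism): vasusav → varurav
  ⇒ Esrevar varurav

varurav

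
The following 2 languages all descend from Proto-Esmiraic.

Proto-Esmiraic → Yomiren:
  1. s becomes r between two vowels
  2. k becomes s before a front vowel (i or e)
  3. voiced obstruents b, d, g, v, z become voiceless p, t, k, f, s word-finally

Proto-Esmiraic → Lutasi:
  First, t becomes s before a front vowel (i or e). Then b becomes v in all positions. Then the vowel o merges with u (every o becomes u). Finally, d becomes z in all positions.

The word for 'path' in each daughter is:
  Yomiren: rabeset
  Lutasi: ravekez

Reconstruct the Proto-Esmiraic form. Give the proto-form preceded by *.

*rabeked

Position 5: Yomiren has s, Lutasi has k. Lutasi preserves k here (none of its changes turn any other segment into k), so the proto-segment is *k.
Position 7: Yomiren has t, Lutasi has z. Taking the neighbouring segments as reconstructed: Yomiren t could go back to *t or *d; Lutasi z could go back to *d or *z — the one source consistent with every daughter is *d.
Position 3: Yomiren has b, Lutasi has v. Yomiren preserves b here (none of its changes turn any other segment into b), so the proto-segment is *b.
This points to *rabeked. Verify forward in each daughter:
Yomiren: start from *rabeked.
  rule 1: no change — rabeked
  rule 2 (palatalisation): rabeked → rabesed
  rule 3 (final devoicing): rabesed → rabeset
  ⇒ Yomiren rabeset
Lutasi: *rabeked
  rabeked (rule 1 does not apply)
  rabeked → raveked   [unconditioned shift]
  raveked (rule 3 does not apply)
  raveked → ravekez   [unconditioned shift]
  giving Lutasi ravekez.
No other proto-form is consistent with every reflex, so the reconstruction is *rabeked.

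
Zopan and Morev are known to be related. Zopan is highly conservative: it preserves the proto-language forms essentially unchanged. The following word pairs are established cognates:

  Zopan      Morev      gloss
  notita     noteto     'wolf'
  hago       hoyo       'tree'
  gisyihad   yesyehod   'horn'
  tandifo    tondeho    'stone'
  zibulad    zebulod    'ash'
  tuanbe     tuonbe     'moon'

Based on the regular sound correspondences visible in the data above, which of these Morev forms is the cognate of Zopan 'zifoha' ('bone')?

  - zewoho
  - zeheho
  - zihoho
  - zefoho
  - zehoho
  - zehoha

tandifo ~ tondeho — Zopan i corresponds to Morev e after a consonant, before a labial obstruent.
tandifo ~ tondeho — Zopan f corresponds to Morev h between vowels (before a back vowel).
notita ~ noteto — Zopan a corresponds to Morev o word-finally.
Applying these to Zopan 'zifoha':
  zifoha → zefoha   (i→e after a consonant, before a labial obstruent)
  zefoha → zehoha   (f→h between vowels (before a back vowel))
  zehoha → zehoho   (a→o word-finally)
So the Morev cognate is 'zehoho'.

zehoho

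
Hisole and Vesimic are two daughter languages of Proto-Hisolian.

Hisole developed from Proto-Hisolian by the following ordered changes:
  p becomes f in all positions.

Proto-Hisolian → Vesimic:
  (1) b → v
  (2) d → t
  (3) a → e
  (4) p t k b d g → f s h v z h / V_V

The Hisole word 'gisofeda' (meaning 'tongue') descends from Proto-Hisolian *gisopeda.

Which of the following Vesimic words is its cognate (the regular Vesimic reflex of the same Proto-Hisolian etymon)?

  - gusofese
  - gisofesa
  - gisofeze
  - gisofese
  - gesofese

gisofese

Vesimic: *gisopeda > gisopeta > gisopete > gisofese  (by unconditioned shift, vowel merger, intervocalic lenition)
The other candidates each miss or misapply at least one Vesimic change.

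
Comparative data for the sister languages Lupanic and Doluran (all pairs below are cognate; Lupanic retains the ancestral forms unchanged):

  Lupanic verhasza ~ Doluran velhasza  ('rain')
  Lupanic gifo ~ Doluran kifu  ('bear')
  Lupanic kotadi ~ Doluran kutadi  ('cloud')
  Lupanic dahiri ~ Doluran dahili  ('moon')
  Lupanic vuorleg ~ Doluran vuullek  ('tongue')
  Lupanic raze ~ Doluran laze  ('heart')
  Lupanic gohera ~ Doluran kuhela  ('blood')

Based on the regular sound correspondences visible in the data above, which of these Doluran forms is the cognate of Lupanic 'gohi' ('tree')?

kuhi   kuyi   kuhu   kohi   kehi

gohera ~ kuhela — Lupanic g corresponds to Doluran k word-initially before a back vowel.
kotadi ~ kutadi, gohera ~ kuhela — Lupanic o corresponds to Doluran u after a consonant, before a consonant other than r, m, n, p, b, f, v.
Applying these to Lupanic 'gohi':
  gohi → kohi   (g→k word-initially before a back vowel)
  kohi → kuhi   (o→u after a consonant, before a consonant other than r, m, n, p, b, f, v)
So the Doluran cognate is 'kuhi'.

kuhi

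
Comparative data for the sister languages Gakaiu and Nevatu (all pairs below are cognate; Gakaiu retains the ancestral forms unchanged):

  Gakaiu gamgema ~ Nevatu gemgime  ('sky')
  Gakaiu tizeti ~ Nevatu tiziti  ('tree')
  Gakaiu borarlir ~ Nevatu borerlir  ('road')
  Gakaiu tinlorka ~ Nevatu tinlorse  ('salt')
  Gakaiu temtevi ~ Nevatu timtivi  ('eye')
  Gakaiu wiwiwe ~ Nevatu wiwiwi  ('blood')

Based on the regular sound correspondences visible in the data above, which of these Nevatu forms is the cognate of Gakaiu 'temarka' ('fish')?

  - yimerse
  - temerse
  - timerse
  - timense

timerse

gamgema ~ gemgime, temtevi ~ timtivi — Gakaiu e corresponds to Nevatu i after a consonant, before a nasal.
borarlir ~ borerlir — Gakaiu a corresponds to Nevatu e after a consonant, before r.
tinlorka ~ tinlorse — Gakaiu k corresponds to Nevatu s after a consonant, before a back vowel.
gamgema ~ gemgime, tinlorka ~ tinlorse — Gakaiu a corresponds to Nevatu e word-finally.
Applying these to Gakaiu 'temarka':
  temarka → timarka   (e→i after a consonant, before a nasal)
  timarka → timerka   (a→e after a consonant, before r)
  timerka → timersa   (k→s after a consonant, before a back vowel)
  timersa → timerse   (a→e word-finally)
So the Nevatu cognate is 'timerse'.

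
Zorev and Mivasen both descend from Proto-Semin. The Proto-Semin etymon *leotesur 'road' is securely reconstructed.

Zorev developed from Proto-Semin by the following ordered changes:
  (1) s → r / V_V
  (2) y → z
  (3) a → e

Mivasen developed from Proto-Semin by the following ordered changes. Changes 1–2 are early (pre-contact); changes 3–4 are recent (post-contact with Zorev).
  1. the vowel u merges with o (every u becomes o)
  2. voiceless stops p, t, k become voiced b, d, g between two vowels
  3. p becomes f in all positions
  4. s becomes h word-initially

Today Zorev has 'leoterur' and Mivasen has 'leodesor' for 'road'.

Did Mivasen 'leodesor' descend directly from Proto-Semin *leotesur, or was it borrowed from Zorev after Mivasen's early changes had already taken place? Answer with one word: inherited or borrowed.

inherited

If inherited, *leotesur would pass through all of Mivasen's changes:
Mivasen: start from *leotesur.
  rule 1 (vowel merger): leotesur → leotesor
  rule 2 (intervocalic voicing): leotesor → leodesor
  rule 3: no change — leodesor
  rule 4: no change — leodesor
  ⇒ Mivasen leodesor
If borrowed from Zorev 'leoterur' after the early changes, it would undergo only the recent ones:
  rule 3 (unconditioned shift): no change (leoterur)
  rule 4 (debuccalisation): no change (leoterur)
  ⇒ as a loan: leoterur
Mivasen 'leodesor' matches the inherited outcome exactly, so it is an inherited cognate, not a loan.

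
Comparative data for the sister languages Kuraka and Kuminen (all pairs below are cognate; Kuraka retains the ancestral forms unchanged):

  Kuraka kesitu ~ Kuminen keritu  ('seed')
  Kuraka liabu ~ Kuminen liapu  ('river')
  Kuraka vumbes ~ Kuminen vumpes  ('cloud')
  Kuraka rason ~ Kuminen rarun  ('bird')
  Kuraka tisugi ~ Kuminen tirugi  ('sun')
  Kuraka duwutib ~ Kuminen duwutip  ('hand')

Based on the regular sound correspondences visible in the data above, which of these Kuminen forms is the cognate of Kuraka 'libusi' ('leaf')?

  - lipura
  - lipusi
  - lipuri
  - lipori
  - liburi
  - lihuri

liabu ~ liapu — Kuraka b corresponds to Kuminen p between vowels (before a back vowel).
kesitu ~ keritu — Kuraka s corresponds to Kuminen r between vowels (before a front vowel).
Applying these to Kuraka 'libusi':
  libusi → lipusi   (b→p between vowels (before a back vowel))
  lipusi → lipuri   (s→r between vowels (before a front vowel))
So the Kuminen cognate is 'lipuri'.

lipuri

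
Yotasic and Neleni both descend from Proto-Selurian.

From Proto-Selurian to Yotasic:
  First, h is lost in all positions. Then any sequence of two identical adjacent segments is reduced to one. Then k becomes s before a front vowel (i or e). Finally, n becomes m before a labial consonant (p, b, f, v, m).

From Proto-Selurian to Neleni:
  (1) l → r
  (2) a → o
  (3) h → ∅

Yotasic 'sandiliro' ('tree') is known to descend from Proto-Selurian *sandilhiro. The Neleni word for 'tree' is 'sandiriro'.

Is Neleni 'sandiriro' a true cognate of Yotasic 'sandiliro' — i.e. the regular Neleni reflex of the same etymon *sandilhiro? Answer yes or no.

no

Derive the expected Neleni reflex of *sandilhiro:
Neleni: *sandilhiro > sandirhiro > sondirhiro > sondiriro  (by unconditioned shift, vowel merger, h-loss)
The regular Neleni reflex would be 'sondiriro', but the attested form is 'sandiriro'. The correspondence is irregular, so they are not cognates (the Neleni form has a different source).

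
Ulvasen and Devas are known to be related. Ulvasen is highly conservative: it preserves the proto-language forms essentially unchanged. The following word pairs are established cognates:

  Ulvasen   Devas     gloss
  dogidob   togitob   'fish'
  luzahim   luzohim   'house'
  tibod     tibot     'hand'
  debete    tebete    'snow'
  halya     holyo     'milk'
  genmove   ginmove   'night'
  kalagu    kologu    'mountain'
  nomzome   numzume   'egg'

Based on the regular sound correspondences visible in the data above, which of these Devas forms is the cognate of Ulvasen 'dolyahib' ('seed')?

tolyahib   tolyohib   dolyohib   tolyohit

dogidob ~ togitob — Ulvasen d corresponds to Devas t word-initially before a back vowel.
luzahim ~ luzohim, halya ~ holyo — Ulvasen a corresponds to Devas o after a consonant, before a consonant other than r, m, n, p, b, f, v.
Applying these to Ulvasen 'dolyahib':
  dolyahib → tolyahib   (d→t word-initially before a back vowel)
  tolyahib → tolyohib   (a→o after a consonant, before a consonant other than r, m, n, p, b, f, v)
So the Devas cognate is 'tolyohib'.

tolyohib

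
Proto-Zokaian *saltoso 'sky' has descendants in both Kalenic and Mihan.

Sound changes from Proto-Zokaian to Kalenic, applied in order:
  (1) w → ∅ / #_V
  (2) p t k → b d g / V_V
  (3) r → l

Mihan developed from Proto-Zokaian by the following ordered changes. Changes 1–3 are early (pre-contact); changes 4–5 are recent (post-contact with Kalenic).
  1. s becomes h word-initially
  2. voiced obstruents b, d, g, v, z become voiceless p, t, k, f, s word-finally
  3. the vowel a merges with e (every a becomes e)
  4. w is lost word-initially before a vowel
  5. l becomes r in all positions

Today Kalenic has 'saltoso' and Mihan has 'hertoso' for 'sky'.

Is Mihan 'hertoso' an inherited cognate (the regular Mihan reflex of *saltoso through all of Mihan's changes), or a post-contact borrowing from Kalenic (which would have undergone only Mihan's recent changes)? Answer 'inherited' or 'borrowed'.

inherited

If inherited, *saltoso would pass through all of Mihan's changes:
Mihan: *saltoso
  saltoso → haltoso   [debuccalisation]
  haltoso (rule 2 does not apply)
  haltoso → heltoso   [vowel merger]
  heltoso (rule 4 does not apply)
  heltoso → hertoso   [unconditioned shift]
  giving Mihan hertoso.
If borrowed from Kalenic 'saltoso' after the early changes, it would undergo only the recent ones:
  rule 4 (glide loss): no change (saltoso)
  rule 5 (unconditioned shift): saltoso → sartoso
  ⇒ as a loan: sartoso
Mihan 'hertoso' matches the inherited outcome exactly, so it is an inherited cognate, not a loan.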